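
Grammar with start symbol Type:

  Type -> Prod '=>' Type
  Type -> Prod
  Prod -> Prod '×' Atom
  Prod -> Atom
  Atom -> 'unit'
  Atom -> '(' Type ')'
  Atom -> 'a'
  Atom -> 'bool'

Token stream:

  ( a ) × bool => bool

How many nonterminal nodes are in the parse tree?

11

[Type [Prod [Prod [Atom ( [Type [Prod [Atom a]]] )]] × [Atom bool]] => [Type [Prod [Atom bool]]]]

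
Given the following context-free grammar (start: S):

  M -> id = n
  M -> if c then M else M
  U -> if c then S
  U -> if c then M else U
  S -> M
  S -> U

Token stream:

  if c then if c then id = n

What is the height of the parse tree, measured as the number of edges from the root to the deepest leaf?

6

[S [U if c then [S [U if c then [S [M id = n]]]]]]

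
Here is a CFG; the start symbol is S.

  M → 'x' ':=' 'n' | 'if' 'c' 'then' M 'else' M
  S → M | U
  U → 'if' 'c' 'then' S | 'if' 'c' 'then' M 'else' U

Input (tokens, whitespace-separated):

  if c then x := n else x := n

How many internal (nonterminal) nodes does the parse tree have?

[S [M if c then [M x := n] else [M x := n]]]

4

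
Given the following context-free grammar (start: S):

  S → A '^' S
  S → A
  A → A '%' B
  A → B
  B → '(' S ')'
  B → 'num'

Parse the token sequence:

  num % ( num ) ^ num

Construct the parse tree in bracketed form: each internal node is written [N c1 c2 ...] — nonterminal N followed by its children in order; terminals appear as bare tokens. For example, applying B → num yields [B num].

S
A ^ S
A % B ^ S
B % B ^ S
num % B ^ S
num % ( S ) ^ S
num % ( A ) ^ S
num % ( B ) ^ S
num % ( num ) ^ S
num % ( num ) ^ A
num % ( num ) ^ B
num % ( num ) ^ num

[S [A [A [B num]] % [B ( [S [A [B num]]] )]] ^ [S [A [B num]]]]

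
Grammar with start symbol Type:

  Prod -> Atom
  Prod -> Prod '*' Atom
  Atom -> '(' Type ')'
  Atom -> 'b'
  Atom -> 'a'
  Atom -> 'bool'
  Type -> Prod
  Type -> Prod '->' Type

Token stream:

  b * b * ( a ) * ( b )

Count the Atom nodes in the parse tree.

[Type [Prod [Prod [Prod [Prod [Atom b]] * [Atom b]] * [Atom ( [Type [Prod [Atom a]]] )]] * [Atom ( [Type [Prod [Atom b]]] )]]]

6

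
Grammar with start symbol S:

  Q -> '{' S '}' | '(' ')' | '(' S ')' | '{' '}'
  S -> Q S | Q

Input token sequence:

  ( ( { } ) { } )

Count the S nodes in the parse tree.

4

[S [Q ( [S [Q ( [S [Q { }]] )] [S [Q { }]]] )]]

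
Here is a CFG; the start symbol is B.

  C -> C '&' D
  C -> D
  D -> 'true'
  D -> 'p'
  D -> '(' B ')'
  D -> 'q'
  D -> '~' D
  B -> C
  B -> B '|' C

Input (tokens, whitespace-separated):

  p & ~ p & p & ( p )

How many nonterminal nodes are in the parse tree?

[B [C [C [C [C [D p]] & [D ~ [D p]]] & [D p]] & [D ( [B [C [D p]]] )]]]

13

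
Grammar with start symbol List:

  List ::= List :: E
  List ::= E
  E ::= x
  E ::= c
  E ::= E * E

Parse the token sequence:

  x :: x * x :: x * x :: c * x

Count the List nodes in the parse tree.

[List [List [List [List [E x]] :: [E [E x] * [E x]]] :: [E [E x] * [E x]]] :: [E [E c] * [E x]]]

4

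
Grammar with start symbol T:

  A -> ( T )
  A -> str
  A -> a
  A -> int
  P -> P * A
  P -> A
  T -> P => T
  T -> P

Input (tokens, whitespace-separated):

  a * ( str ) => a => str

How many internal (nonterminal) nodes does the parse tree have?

[T [P [P [A a]] * [A ( [T [P [A str]]] )]] => [T [P [A a]] => [T [P [A str]]]]]

14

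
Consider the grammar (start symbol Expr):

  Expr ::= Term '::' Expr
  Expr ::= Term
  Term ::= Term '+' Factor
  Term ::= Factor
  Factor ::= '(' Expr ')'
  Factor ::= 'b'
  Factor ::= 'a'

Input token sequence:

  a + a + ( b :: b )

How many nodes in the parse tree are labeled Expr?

3

[Expr [Term [Term [Term [Factor a]] + [Factor a]] + [Factor ( [Expr [Term [Factor b]] :: [Expr [Term [Factor b]]]] )]]]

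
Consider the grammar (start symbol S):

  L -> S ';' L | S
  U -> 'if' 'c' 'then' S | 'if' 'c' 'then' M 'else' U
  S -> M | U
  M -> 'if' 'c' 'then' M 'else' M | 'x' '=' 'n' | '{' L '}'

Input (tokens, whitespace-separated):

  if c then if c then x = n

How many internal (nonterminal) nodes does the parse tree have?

[S [U if c then [S [U if c then [S [M x = n]]]]]]

6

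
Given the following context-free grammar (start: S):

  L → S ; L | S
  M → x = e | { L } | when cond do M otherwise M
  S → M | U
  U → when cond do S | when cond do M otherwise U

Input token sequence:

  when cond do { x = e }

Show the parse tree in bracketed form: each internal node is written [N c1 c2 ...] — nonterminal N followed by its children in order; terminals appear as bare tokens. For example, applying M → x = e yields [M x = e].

[S [U when cond do [S [M { [L [S [M x = e]]] }]]]]

S
U
when cond do S
when cond do M
when cond do { L }
when cond do { S }
when cond do { M }
when cond do { x = e }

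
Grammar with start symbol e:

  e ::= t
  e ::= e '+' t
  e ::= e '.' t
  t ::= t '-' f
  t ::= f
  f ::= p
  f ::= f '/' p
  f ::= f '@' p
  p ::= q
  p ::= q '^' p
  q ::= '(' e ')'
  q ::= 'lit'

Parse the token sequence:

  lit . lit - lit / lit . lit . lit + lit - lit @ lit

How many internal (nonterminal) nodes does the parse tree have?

[e [e [e [e [e [t [f [p [q lit]]]]] . [t [t [f [p [q lit]]]] - [f [f [p [q lit]]] / [p [q lit]]]]] . [t [f [p [q lit]]]]] . [t [f [p [q lit]]]]] + [t [t [f [p [q lit]]]] - [f [f [p [q lit]]] @ [p [q lit]]]]]

39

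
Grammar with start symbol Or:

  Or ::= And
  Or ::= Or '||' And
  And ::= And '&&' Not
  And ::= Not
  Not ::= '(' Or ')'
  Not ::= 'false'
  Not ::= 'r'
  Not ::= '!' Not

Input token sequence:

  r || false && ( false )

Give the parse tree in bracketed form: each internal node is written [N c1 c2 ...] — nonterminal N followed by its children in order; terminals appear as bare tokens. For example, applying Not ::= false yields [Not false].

Or
Or || And
And || And
Not || And
r || And
r || And && Not
r || Not && Not
r || false && Not
r || false && ( Or )
r || false && ( And )
r || false && ( Not )
r || false && ( false )

[Or [Or [And [Not r]]] || [And [And [Not false]] && [Not ( [Or [And [Not false]]] )]]]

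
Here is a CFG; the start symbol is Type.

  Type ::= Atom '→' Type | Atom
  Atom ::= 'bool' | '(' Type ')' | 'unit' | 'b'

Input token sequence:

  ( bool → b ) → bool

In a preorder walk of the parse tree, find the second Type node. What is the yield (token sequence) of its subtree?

[Type [Atom ( [Type [Atom bool] → [Type [Atom b]]] )] → [Type [Atom bool]]]

bool → b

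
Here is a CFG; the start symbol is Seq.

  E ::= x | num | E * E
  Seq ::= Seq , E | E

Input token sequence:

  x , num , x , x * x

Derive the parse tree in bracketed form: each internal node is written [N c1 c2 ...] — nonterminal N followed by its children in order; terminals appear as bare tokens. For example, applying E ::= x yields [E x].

Seq
Seq , E
Seq , E , E
Seq , E , E , E
E , E , E , E
x , E , E , E
x , num , E , E
x , num , x , E
x , num , x , E * E
x , num , x , x * E
x , num , x , x * x

[Seq [Seq [Seq [Seq [E x]] , [E num]] , [E x]] , [E [E x] * [E x]]]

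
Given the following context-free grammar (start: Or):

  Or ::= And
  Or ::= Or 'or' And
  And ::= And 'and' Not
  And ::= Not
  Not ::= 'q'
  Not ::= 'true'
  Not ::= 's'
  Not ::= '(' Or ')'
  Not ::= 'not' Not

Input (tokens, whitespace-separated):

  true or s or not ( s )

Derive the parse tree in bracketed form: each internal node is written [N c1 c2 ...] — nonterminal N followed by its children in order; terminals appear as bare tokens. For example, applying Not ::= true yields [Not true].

Or
Or or And
Or or And or And
And or And or And
Not or And or And
true or And or And
true or Not or And
true or s or And
true or s or Not
true or s or not Not
true or s or not ( Or )
true or s or not ( And )
true or s or not ( Not )
true or s or not ( s )

[Or [Or [Or [And [Not true]]] or [And [Not s]]] or [And [Not not [Not ( [Or [And [Not s]]] )]]]]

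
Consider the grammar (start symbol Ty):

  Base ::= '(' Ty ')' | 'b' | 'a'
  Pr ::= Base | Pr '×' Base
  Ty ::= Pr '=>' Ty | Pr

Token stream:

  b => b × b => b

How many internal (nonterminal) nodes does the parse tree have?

[Ty [Pr [Base b]] => [Ty [Pr [Pr [Base b]] × [Base b]] => [Ty [Pr [Base b]]]]]

11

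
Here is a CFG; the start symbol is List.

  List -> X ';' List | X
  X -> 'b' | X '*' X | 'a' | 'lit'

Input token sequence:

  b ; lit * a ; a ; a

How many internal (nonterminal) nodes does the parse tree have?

[List [X b] ; [List [X [X lit] * [X a]] ; [List [X a] ; [List [X a]]]]]

10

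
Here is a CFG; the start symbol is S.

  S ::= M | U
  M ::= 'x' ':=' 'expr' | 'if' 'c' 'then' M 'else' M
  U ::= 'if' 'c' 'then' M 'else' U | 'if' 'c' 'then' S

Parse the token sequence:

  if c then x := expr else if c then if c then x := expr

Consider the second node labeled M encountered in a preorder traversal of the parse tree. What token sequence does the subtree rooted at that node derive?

x := expr

[S [U if c then [M x := expr] else [U if c then [S [U if c then [S [M x := expr]]]]]]]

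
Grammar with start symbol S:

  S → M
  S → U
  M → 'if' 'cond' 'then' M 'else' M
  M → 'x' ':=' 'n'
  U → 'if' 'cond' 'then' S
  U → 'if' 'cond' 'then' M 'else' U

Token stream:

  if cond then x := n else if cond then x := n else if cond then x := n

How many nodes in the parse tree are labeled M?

[S [U if cond then [M x := n] else [U if cond then [M x := n] else [U if cond then [S [M x := n]]]]]]

3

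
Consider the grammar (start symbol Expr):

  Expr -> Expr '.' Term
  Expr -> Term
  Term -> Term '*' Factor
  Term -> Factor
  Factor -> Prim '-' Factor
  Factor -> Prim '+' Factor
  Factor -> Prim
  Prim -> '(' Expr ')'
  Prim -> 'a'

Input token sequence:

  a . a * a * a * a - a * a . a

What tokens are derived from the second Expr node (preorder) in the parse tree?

a . a * a * a * a - a * a

[Expr [Expr [Expr [Term [Factor [Prim a]]]] . [Term [Term [Term [Term [Term [Factor [Prim a]]] * [Factor [Prim a]]] * [Factor [Prim a]]] * [Factor [Prim a] - [Factor [Prim a]]]] * [Factor [Prim a]]]] . [Term [Factor [Prim a]]]]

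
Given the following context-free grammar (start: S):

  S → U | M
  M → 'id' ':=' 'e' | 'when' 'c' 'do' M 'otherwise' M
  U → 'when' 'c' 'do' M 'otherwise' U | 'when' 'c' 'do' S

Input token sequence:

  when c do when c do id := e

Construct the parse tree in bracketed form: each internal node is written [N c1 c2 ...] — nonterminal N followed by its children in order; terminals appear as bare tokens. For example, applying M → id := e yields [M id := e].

S
U
when c do S
when c do U
when c do when c do S
when c do when c do M
when c do when c do id := e

[S [U when c do [S [U when c do [S [M id := e]]]]]]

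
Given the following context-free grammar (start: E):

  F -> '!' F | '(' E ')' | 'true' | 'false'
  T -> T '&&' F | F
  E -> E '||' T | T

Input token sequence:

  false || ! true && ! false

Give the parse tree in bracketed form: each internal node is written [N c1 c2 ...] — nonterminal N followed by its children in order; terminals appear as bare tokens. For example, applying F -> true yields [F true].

[E [E [T [F false]]] || [T [T [F ! [F true]]] && [F ! [F false]]]]

E
E || T
T || T
F || T
false || T
false || T && F
false || F && F
false || ! F && F
false || ! true && F
false || ! true && ! F
false || ! true && ! false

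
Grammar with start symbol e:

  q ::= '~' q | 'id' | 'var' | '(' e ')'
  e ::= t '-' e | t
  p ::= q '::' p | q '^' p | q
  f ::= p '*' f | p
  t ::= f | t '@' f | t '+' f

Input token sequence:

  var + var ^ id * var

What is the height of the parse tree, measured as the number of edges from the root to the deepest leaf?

[e [t [t [f [p [q var]]]] + [f [p [q var] ^ [p [q id]]] * [f [p [q var]]]]]]

6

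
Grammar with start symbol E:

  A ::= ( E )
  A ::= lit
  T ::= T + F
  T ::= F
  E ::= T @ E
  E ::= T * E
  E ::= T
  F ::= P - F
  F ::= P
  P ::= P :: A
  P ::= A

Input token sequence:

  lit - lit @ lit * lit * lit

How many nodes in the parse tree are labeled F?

[E [T [F [P [A lit]] - [F [P [A lit]]]]] @ [E [T [F [P [A lit]]]] * [E [T [F [P [A lit]]]] * [E [T [F [P [A lit]]]]]]]]

5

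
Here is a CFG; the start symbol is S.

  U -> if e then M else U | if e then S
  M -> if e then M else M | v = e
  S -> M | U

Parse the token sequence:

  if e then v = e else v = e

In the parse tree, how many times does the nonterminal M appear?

3

[S [M if e then [M v = e] else [M v = e]]]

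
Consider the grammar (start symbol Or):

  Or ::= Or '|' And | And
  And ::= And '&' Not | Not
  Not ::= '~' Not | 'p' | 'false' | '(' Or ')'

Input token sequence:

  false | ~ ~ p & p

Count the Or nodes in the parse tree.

[Or [Or [And [Not false]]] | [And [And [Not ~ [Not ~ [Not p]]]] & [Not p]]]

2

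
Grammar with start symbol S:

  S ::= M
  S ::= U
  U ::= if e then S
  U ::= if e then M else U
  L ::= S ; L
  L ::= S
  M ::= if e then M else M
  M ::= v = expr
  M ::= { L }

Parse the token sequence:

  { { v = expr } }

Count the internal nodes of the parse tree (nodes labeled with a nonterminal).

8

[S [M { [L [S [M { [L [S [M v = expr]]] }]]] }]]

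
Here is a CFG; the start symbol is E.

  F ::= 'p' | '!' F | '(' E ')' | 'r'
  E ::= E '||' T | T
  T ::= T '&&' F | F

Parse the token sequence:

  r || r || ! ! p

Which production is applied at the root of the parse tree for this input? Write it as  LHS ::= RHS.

[E [E [E [T [F r]]] || [T [F r]]] || [T [F ! [F ! [F p]]]]]

E ::= E '||' T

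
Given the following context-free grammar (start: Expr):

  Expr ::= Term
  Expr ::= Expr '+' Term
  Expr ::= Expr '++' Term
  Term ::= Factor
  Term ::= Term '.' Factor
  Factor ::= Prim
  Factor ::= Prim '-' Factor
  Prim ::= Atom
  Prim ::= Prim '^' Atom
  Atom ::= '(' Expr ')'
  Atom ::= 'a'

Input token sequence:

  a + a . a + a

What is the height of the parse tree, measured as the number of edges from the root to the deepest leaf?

7

[Expr [Expr [Expr [Term [Factor [Prim [Atom a]]]]] + [Term [Term [Factor [Prim [Atom a]]]] . [Factor [Prim [Atom a]]]]] + [Term [Factor [Prim [Atom a]]]]]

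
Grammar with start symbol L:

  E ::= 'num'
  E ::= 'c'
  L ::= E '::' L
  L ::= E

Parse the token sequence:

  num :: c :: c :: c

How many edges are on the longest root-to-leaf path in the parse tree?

5

[L [E num] :: [L [E c] :: [L [E c] :: [L [E c]]]]]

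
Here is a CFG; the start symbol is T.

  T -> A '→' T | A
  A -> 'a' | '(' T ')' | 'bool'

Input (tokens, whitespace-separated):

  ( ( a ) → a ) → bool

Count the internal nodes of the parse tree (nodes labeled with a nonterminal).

10

[T [A ( [T [A ( [T [A a]] )] → [T [A a]]] )] → [T [A bool]]]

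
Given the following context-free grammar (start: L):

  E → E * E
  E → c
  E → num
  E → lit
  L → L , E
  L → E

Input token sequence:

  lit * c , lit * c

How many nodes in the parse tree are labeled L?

[L [L [E [E lit] * [E c]]] , [E [E lit] * [E c]]]

2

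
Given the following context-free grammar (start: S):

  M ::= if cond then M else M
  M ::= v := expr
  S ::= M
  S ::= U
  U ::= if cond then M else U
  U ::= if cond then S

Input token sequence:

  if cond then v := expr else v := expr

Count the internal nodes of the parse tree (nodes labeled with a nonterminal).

4

[S [M if cond then [M v := expr] else [M v := expr]]]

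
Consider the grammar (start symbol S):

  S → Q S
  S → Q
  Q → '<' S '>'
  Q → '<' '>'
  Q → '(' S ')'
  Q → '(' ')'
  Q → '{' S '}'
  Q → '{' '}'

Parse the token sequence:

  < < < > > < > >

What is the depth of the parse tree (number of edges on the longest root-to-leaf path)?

[S [Q < [S [Q < [S [Q < >]] >] [S [Q < >]]] >]]

6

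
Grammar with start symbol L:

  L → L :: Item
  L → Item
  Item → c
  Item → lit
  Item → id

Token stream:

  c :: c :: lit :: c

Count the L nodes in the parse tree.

[L [L [L [L [Item c]] :: [Item c]] :: [Item lit]] :: [Item c]]

4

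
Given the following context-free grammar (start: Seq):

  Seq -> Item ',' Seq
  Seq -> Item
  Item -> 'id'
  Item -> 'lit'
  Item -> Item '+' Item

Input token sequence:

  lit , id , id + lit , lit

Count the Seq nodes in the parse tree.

4

[Seq [Item lit] , [Seq [Item id] , [Seq [Item [Item id] + [Item lit]] , [Seq [Item lit]]]]]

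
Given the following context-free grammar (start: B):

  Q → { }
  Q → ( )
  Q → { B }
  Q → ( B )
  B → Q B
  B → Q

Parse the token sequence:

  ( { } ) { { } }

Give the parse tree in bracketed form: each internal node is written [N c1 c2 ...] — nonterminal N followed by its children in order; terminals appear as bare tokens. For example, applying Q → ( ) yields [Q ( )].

[B [Q ( [B [Q { }]] )] [B [Q { [B [Q { }]] }]]]

B
Q B
( B ) B
( Q ) B
( { } ) B
( { } ) Q
( { } ) { B }
( { } ) { Q }
( { } ) { { } }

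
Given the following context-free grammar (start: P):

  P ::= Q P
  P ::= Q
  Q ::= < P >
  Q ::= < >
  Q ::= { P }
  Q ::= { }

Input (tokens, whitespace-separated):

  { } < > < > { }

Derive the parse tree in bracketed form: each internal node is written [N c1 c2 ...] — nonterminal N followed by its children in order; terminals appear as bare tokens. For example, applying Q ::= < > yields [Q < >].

[P [Q { }] [P [Q < >] [P [Q < >] [P [Q { }]]]]]

P
Q P
{ } P
{ } Q P
{ } < > P
{ } < > Q P
{ } < > < > P
{ } < > < > Q
{ } < > < > { }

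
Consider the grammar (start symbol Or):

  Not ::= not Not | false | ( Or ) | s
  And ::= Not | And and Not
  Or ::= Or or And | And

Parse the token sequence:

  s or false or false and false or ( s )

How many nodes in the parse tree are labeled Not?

[Or [Or [Or [Or [And [Not s]]] or [And [Not false]]] or [And [And [Not false]] and [Not false]]] or [And [Not ( [Or [And [Not s]]] )]]]

6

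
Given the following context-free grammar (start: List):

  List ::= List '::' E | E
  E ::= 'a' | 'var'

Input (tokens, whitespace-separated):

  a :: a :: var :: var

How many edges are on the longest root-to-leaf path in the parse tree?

5

[List [List [List [List [E a]] :: [E a]] :: [E var]] :: [E var]]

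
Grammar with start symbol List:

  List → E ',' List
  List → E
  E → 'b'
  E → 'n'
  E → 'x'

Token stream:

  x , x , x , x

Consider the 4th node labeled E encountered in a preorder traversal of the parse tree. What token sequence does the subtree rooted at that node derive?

x

[List [E x] , [List [E x] , [List [E x] , [List [E x]]]]]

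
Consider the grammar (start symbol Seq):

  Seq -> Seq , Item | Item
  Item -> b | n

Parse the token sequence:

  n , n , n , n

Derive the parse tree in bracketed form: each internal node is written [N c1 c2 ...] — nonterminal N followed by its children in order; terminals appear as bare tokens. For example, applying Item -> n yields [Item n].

[Seq [Seq [Seq [Seq [Item n]] , [Item n]] , [Item n]] , [Item n]]

Seq
Seq , Item
Seq , Item , Item
Seq , Item , Item , Item
Item , Item , Item , Item
n , Item , Item , Item
n , n , Item , Item
n , n , n , Item
n , n , n , n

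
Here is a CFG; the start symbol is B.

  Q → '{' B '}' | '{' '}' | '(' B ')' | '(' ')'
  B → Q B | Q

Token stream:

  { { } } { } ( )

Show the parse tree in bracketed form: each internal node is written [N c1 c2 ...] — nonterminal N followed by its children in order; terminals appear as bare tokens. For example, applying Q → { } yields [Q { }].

[B [Q { [B [Q { }]] }] [B [Q { }] [B [Q ( )]]]]

B
Q B
{ B } B
{ Q } B
{ { } } B
{ { } } Q B
{ { } } { } B
{ { } } { } Q
{ { } } { } ( )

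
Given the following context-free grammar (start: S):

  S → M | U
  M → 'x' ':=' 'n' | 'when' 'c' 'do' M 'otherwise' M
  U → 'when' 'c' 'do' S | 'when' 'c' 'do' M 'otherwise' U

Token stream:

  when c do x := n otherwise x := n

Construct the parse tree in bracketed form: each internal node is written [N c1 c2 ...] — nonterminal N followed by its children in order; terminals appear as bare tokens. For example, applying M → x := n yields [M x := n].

[S [M when c do [M x := n] otherwise [M x := n]]]

S
M
when c do M otherwise M
when c do x := n otherwise M
when c do x := n otherwise x := n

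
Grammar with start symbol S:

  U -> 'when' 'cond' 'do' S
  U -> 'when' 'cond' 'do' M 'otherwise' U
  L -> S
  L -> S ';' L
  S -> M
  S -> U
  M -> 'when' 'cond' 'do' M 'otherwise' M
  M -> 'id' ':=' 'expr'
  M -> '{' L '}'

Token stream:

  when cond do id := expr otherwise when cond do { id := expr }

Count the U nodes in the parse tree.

[S [U when cond do [M id := expr] otherwise [U when cond do [S [M { [L [S [M id := expr]]] }]]]]]

2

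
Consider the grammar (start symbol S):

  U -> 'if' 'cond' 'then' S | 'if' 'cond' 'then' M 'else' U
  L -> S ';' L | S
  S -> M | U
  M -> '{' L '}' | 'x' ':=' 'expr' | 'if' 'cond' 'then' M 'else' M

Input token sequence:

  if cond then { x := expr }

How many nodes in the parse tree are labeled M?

2

[S [U if cond then [S [M { [L [S [M x := expr]]] }]]]]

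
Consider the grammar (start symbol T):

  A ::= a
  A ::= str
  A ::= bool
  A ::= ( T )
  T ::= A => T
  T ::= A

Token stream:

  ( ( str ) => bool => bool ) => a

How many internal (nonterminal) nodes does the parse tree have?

[T [A ( [T [A ( [T [A str]] )] => [T [A bool] => [T [A bool]]]] )] => [T [A a]]]

12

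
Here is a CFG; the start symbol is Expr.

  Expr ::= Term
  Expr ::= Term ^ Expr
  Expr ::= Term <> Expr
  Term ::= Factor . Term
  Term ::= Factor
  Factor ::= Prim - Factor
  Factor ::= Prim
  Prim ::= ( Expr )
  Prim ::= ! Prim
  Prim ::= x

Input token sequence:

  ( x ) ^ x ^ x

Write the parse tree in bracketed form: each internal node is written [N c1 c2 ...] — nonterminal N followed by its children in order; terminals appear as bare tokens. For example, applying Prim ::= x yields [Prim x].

Expr
Term ^ Expr
Factor ^ Expr
Prim ^ Expr
( Expr ) ^ Expr
( Term ) ^ Expr
( Factor ) ^ Expr
( Prim ) ^ Expr
( x ) ^ Expr
( x ) ^ Term ^ Expr
( x ) ^ Factor ^ Expr
( x ) ^ Prim ^ Expr
( x ) ^ x ^ Expr
( x ) ^ x ^ Term
( x ) ^ x ^ Factor
( x ) ^ x ^ Prim
( x ) ^ x ^ x

[Expr [Term [Factor [Prim ( [Expr [Term [Factor [Prim x]]]] )]]] ^ [Expr [Term [Factor [Prim x]]] ^ [Expr [Term [Factor [Prim x]]]]]]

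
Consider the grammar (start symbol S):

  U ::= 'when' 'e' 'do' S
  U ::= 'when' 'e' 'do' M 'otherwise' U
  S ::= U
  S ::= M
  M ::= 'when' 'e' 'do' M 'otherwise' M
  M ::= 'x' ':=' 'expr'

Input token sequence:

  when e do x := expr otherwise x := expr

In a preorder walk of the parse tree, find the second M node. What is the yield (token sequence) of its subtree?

x := expr

[S [M when e do [M x := expr] otherwise [M x := expr]]]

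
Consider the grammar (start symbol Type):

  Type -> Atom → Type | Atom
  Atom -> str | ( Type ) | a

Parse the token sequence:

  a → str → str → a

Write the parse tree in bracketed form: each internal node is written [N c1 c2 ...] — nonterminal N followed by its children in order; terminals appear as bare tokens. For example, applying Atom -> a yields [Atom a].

Type
Atom → Type
a → Type
a → Atom → Type
a → str → Type
a → str → Atom → Type
a → str → str → Type
a → str → str → Atom
a → str → str → a

[Type [Atom a] → [Type [Atom str] → [Type [Atom str] → [Type [Atom a]]]]]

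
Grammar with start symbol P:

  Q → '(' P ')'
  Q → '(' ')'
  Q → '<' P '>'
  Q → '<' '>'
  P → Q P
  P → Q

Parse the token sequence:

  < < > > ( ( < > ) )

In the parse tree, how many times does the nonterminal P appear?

5

[P [Q < [P [Q < >]] >] [P [Q ( [P [Q ( [P [Q < >]] )]] )]]]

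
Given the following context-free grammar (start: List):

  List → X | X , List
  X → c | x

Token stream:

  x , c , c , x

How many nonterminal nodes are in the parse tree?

8

[List [X x] , [List [X c] , [List [X c] , [List [X x]]]]]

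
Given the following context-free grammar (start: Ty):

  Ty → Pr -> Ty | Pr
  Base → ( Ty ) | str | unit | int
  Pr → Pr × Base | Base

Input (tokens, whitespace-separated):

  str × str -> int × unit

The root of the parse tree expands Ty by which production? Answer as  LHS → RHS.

[Ty [Pr [Pr [Base str]] × [Base str]] -> [Ty [Pr [Pr [Base int]] × [Base unit]]]]

Ty → Pr -> Ty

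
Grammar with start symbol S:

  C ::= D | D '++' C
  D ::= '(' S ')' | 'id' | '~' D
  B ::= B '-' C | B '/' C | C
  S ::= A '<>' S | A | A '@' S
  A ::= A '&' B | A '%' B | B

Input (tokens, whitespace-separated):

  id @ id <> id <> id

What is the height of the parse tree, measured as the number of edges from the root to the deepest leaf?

[S [A [B [C [D id]]]] @ [S [A [B [C [D id]]]] <> [S [A [B [C [D id]]]] <> [S [A [B [C [D id]]]]]]]]

8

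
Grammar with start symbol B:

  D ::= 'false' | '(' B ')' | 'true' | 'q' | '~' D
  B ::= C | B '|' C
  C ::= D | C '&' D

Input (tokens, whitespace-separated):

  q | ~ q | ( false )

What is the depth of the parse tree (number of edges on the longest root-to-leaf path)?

[B [B [B [C [D q]]] | [C [D ~ [D q]]]] | [C [D ( [B [C [D false]]] )]]]

6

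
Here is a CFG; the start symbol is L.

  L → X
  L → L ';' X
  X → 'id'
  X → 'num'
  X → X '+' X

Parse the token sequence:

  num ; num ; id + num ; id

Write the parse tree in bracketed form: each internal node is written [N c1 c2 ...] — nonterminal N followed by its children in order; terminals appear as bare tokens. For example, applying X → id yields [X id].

L
L ; X
L ; X ; X
L ; X ; X ; X
X ; X ; X ; X
num ; X ; X ; X
num ; num ; X ; X
num ; num ; X + X ; X
num ; num ; id + X ; X
num ; num ; id + num ; X
num ; num ; id + num ; id

[L [L [L [L [X num]] ; [X num]] ; [X [X id] + [X num]]] ; [X id]]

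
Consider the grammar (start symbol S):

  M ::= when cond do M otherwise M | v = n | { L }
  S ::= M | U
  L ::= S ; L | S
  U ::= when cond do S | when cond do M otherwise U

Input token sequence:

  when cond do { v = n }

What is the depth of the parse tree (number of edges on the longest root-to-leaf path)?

7

[S [U when cond do [S [M { [L [S [M v = n]]] }]]]]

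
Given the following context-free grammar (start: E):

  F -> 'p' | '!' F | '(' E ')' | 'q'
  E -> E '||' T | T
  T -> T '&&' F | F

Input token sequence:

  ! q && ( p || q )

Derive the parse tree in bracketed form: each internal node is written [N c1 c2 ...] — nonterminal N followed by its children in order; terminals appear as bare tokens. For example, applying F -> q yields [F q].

E
T
T && F
F && F
! F && F
! q && F
! q && ( E )
! q && ( E || T )
! q && ( T || T )
! q && ( F || T )
! q && ( p || T )
! q && ( p || F )
! q && ( p || q )

[E [T [T [F ! [F q]]] && [F ( [E [E [T [F p]]] || [T [F q]]] )]]]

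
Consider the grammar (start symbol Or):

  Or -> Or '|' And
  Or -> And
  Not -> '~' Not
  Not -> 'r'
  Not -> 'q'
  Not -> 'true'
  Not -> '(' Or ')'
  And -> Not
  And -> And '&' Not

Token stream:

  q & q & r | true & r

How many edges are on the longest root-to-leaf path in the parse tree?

6

[Or [Or [And [And [And [Not q]] & [Not q]] & [Not r]]] | [And [And [Not true]] & [Not r]]]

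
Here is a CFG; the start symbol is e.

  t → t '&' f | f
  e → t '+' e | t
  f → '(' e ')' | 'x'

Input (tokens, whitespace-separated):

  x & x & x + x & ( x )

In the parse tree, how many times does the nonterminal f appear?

[e [t [t [t [f x]] & [f x]] & [f x]] + [e [t [t [f x]] & [f ( [e [t [f x]]] )]]]]

6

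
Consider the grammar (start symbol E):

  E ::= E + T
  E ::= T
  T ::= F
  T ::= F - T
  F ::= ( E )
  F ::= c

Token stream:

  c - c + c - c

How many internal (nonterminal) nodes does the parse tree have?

[E [E [T [F c] - [T [F c]]]] + [T [F c] - [T [F c]]]]

10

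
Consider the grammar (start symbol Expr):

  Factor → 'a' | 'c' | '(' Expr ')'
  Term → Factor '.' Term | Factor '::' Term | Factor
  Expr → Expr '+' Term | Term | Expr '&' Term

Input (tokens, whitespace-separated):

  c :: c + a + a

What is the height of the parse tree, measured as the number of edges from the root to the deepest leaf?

[Expr [Expr [Expr [Term [Factor c] :: [Term [Factor c]]]] + [Term [Factor a]]] + [Term [Factor a]]]

6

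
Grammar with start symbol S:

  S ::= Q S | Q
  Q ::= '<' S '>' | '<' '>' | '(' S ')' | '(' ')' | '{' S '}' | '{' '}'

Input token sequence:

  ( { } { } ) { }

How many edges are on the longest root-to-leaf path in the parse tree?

[S [Q ( [S [Q { }] [S [Q { }]]] )] [S [Q { }]]]

5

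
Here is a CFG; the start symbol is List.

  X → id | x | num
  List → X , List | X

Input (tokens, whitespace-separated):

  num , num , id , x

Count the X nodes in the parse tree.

4

[List [X num] , [List [X num] , [List [X id] , [List [X x]]]]]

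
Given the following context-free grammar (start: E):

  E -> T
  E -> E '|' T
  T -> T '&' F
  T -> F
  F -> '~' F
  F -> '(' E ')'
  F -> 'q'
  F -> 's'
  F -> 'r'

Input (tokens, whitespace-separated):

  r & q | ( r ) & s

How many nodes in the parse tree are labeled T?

5

[E [E [T [T [F r]] & [F q]]] | [T [T [F ( [E [T [F r]]] )]] & [F s]]]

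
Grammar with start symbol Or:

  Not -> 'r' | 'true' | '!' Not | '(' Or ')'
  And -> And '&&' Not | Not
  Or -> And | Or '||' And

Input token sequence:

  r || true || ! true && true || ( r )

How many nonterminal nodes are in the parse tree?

18

[Or [Or [Or [Or [And [Not r]]] || [And [Not true]]] || [And [And [Not ! [Not true]]] && [Not true]]] || [And [Not ( [Or [And [Not r]]] )]]]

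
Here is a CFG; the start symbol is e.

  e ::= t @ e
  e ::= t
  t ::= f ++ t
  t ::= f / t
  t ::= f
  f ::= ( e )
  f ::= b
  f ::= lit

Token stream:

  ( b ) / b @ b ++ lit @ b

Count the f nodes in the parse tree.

6

[e [t [f ( [e [t [f b]]] )] / [t [f b]]] @ [e [t [f b] ++ [t [f lit]]] @ [e [t [f b]]]]]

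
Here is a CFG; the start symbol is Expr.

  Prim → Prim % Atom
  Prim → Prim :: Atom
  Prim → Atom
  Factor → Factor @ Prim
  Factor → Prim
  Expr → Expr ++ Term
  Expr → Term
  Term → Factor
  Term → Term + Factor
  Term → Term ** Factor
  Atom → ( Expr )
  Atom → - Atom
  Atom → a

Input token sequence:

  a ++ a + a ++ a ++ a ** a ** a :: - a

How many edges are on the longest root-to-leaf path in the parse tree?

8

[Expr [Expr [Expr [Expr [Term [Factor [Prim [Atom a]]]]] ++ [Term [Term [Factor [Prim [Atom a]]]] + [Factor [Prim [Atom a]]]]] ++ [Term [Factor [Prim [Atom a]]]]] ++ [Term [Term [Term [Factor [Prim [Atom a]]]] ** [Factor [Prim [Atom a]]]] ** [Factor [Prim [Prim [Atom a]] :: [Atom - [Atom a]]]]]]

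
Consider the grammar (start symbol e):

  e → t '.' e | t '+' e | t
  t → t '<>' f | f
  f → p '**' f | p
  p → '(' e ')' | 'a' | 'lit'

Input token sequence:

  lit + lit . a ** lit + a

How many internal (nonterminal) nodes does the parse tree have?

[e [t [f [p lit]]] + [e [t [f [p lit]]] . [e [t [f [p a] ** [f [p lit]]]] + [e [t [f [p a]]]]]]]

18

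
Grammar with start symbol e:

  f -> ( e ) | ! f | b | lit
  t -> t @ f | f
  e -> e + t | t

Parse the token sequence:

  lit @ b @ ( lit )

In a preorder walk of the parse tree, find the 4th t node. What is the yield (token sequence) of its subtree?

lit

[e [t [t [t [f lit]] @ [f b]] @ [f ( [e [t [f lit]]] )]]]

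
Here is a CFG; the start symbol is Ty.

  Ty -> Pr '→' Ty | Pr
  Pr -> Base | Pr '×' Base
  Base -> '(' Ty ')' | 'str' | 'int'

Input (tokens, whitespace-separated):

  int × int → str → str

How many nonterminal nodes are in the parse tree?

11

[Ty [Pr [Pr [Base int]] × [Base int]] → [Ty [Pr [Base str]] → [Ty [Pr [Base str]]]]]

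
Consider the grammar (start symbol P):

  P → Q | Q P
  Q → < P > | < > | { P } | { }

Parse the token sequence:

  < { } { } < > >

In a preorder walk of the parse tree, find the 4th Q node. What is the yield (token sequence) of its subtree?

< >

[P [Q < [P [Q { }] [P [Q { }] [P [Q < >]]]] >]]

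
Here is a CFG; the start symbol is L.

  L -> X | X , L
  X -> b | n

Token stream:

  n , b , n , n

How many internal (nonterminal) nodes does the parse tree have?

8

[L [X n] , [L [X b] , [L [X n] , [L [X n]]]]]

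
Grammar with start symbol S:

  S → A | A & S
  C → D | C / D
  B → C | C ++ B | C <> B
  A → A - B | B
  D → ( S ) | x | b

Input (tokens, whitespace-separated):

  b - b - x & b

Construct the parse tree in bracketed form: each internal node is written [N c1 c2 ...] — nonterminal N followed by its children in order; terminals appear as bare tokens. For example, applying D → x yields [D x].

S
A & S
A - B & S
A - B - B & S
B - B - B & S
C - B - B & S
D - B - B & S
b - B - B & S
b - C - B & S
b - D - B & S
b - b - B & S
b - b - C & S
b - b - D & S
b - b - x & S
b - b - x & A
b - b - x & B
b - b - x & C
b - b - x & D
b - b - x & b

[S [A [A [A [B [C [D b]]]] - [B [C [D b]]]] - [B [C [D x]]]] & [S [A [B [C [D b]]]]]]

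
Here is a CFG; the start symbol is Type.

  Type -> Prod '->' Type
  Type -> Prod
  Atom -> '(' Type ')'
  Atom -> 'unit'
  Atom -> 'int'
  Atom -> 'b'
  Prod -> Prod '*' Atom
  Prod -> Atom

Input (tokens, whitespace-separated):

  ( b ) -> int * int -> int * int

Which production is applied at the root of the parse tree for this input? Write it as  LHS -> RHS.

Type -> Prod '->' Type

[Type [Prod [Atom ( [Type [Prod [Atom b]]] )]] -> [Type [Prod [Prod [Atom int]] * [Atom int]] -> [Type [Prod [Prod [Atom int]] * [Atom int]]]]]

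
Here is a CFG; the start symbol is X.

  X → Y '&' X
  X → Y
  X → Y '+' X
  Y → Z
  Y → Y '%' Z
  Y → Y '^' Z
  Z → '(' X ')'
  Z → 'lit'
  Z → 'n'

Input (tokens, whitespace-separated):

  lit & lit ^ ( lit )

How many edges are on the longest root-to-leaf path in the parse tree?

[X [Y [Z lit]] & [X [Y [Y [Z lit]] ^ [Z ( [X [Y [Z lit]]] )]]]]

7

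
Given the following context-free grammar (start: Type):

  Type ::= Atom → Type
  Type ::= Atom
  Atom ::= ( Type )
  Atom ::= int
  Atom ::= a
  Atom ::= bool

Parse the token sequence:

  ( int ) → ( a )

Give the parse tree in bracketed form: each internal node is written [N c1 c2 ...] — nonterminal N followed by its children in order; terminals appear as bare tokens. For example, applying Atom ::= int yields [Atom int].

[Type [Atom ( [Type [Atom int]] )] → [Type [Atom ( [Type [Atom a]] )]]]

Type
Atom → Type
( Type ) → Type
( Atom ) → Type
( int ) → Type
( int ) → Atom
( int ) → ( Type )
( int ) → ( Atom )
( int ) → ( a )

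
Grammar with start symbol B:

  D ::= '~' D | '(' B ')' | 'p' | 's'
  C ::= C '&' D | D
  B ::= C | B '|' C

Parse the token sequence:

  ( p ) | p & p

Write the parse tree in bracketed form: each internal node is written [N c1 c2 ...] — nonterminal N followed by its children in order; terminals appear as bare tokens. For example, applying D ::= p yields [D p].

[B [B [C [D ( [B [C [D p]]] )]]] | [C [C [D p]] & [D p]]]

B
B | C
C | C
D | C
( B ) | C
( C ) | C
( D ) | C
( p ) | C
( p ) | C & D
( p ) | D & D
( p ) | p & D
( p ) | p & p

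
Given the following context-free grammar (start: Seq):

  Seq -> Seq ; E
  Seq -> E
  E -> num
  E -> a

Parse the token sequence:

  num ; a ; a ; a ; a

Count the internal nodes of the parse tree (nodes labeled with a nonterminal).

10

[Seq [Seq [Seq [Seq [Seq [E num]] ; [E a]] ; [E a]] ; [E a]] ; [E a]]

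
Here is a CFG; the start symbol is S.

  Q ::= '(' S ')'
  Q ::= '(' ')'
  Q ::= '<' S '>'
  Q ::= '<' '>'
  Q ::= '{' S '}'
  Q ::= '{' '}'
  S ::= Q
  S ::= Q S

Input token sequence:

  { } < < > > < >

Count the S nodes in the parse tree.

4

[S [Q { }] [S [Q < [S [Q < >]] >] [S [Q < >]]]]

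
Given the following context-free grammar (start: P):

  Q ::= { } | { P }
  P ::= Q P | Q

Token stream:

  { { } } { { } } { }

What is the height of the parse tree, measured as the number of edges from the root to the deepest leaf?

5

[P [Q { [P [Q { }]] }] [P [Q { [P [Q { }]] }] [P [Q { }]]]]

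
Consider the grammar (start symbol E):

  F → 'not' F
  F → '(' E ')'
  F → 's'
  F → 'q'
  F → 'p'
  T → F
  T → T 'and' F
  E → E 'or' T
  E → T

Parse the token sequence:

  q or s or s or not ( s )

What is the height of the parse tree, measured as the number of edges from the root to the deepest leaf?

7

[E [E [E [E [T [F q]]] or [T [F s]]] or [T [F s]]] or [T [F not [F ( [E [T [F s]]] )]]]]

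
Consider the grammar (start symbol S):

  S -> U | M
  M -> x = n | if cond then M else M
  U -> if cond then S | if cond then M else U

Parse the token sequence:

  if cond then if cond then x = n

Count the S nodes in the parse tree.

[S [U if cond then [S [U if cond then [S [M x = n]]]]]]

3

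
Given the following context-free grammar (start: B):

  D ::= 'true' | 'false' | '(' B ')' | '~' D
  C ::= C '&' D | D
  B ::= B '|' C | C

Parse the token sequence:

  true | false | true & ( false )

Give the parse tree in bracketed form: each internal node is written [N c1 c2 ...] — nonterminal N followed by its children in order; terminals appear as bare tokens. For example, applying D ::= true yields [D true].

[B [B [B [C [D true]]] | [C [D false]]] | [C [C [D true]] & [D ( [B [C [D false]]] )]]]

B
B | C
B | C | C
C | C | C
D | C | C
true | C | C
true | D | C
true | false | C
true | false | C & D
true | false | D & D
true | false | true & D
true | false | true & ( B )
true | false | true & ( C )
true | false | true & ( D )
true | false | true & ( false )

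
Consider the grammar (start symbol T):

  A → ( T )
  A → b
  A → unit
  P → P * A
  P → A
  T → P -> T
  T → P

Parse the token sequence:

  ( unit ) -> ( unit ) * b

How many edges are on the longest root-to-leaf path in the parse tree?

[T [P [A ( [T [P [A unit]]] )]] -> [T [P [P [A ( [T [P [A unit]]] )]] * [A b]]]]

8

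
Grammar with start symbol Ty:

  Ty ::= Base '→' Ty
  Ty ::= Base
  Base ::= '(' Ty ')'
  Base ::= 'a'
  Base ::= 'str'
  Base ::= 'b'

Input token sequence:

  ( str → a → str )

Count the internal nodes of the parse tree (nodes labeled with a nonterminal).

[Ty [Base ( [Ty [Base str] → [Ty [Base a] → [Ty [Base str]]]] )]]

8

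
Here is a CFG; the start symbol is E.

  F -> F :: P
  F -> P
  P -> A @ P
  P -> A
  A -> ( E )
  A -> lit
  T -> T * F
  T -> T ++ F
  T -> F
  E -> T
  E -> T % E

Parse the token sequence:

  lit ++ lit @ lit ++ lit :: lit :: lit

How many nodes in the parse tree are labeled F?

5

[E [T [T [T [F [P [A lit]]]] ++ [F [P [A lit] @ [P [A lit]]]]] ++ [F [F [F [P [A lit]]] :: [P [A lit]]] :: [P [A lit]]]]]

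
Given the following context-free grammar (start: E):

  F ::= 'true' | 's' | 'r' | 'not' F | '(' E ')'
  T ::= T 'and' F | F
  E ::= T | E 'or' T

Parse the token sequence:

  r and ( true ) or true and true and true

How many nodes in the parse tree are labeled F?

6

[E [E [T [T [F r]] and [F ( [E [T [F true]]] )]]] or [T [T [T [F true]] and [F true]] and [F true]]]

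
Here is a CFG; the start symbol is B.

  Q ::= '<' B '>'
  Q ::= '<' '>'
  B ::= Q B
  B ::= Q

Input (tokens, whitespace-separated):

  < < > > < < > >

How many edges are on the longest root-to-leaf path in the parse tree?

5

[B [Q < [B [Q < >]] >] [B [Q < [B [Q < >]] >]]]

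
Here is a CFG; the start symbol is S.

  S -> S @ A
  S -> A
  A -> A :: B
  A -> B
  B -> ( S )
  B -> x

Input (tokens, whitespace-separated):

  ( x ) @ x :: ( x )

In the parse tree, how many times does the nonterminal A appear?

5

[S [S [A [B ( [S [A [B x]]] )]]] @ [A [A [B x]] :: [B ( [S [A [B x]]] )]]]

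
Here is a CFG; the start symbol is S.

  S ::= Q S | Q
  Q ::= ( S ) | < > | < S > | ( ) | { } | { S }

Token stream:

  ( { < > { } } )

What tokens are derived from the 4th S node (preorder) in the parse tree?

{ }

[S [Q ( [S [Q { [S [Q < >] [S [Q { }]]] }]] )]]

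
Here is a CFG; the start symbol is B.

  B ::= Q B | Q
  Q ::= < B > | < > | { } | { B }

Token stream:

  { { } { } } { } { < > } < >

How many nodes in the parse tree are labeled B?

[B [Q { [B [Q { }] [B [Q { }]]] }] [B [Q { }] [B [Q { [B [Q < >]] }] [B [Q < >]]]]]

7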